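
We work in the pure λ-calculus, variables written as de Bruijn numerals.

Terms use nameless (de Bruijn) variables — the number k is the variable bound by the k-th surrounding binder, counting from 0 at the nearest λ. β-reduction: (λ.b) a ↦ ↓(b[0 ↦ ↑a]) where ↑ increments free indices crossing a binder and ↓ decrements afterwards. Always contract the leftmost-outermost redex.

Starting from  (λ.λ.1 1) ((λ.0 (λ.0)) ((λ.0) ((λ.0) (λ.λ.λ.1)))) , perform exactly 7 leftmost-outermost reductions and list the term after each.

Answer: after 7 steps: λ.λ.(λ.0) ((λ.0) (λ.λ.λ.1)) (λ.0)

Reduction:
  start: (λ.λ.1 1) ((λ.0 (λ.0)) ((λ.0) ((λ.0) (λ.λ.λ.1))))
  [1] λ.(λ.0 (λ.0)) ((λ.0) ((λ.0) (λ.λ.λ.1))) ((λ.0 (λ.0)) ((λ.0) ((λ.0) (λ.λ.λ.1))))
  [2] λ.(λ.0) ((λ.0) (λ.λ.λ.1)) (λ.0) ((λ.0 (λ.0)) ((λ.0) ((λ.0) (λ.λ.λ.1))))
  [3] λ.(λ.0) (λ.λ.λ.1) (λ.0) ((λ.0 (λ.0)) ((λ.0) ((λ.0) (λ.λ.λ.1))))
  [4] λ.(λ.λ.λ.1) (λ.0) ((λ.0 (λ.0)) ((λ.0) ((λ.0) (λ.λ.λ.1))))
  [5] λ.(λ.λ.1) ((λ.0 (λ.0)) ((λ.0) ((λ.0) (λ.λ.λ.1))))
  [6] λ.λ.(λ.0 (λ.0)) ((λ.0) ((λ.0) (λ.λ.λ.1)))
  [7] λ.λ.(λ.0) ((λ.0) (λ.λ.λ.1)) (λ.0)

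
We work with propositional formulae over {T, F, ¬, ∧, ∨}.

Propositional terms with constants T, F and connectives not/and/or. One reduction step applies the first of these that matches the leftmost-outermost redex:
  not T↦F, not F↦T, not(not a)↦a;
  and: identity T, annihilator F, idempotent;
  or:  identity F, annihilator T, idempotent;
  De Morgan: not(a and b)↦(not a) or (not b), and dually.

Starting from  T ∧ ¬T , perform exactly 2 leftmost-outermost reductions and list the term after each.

Answer: after 2 steps: F

Working:
  start: T ∧ ¬T
  [1] ¬T
  [2] F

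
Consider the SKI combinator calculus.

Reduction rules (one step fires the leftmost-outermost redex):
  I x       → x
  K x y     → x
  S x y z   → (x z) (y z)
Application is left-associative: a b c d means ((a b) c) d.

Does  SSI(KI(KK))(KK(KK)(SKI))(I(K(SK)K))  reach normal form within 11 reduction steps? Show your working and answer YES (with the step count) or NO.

  start: SSI(KI(KK))(KK(KK)(SKI))(I(K(SK)K))
  step 1: S(KI(KK))(I(KI(KK)))(KK(KK)(SKI))(I(K(SK)K))
  step 2: KI(KK)(KK(KK)(SKI))(I(KI(KK))(KK(KK)(SKI)))(I(K(SK)K))
  step 3: I(KK(KK)(SKI))(I(KI(KK))(KK(KK)(SKI)))(I(K(SK)K))
  step 4: KK(KK)(SKI)(I(KI(KK))(KK(KK)(SKI)))(I(K(SK)K))
  step 5: K(SKI)(I(KI(KK))(KK(KK)(SKI)))(I(K(SK)K))
  step 6: SKI(I(K(SK)K))
  step 7: K(I(K(SK)K))(I(I(K(SK)K)))
  step 8: I(K(SK)K)
  step 9: K(SK)K
  step 10: SK

Answer: YES — reaches normal form SK in 10 ≤ 11 steps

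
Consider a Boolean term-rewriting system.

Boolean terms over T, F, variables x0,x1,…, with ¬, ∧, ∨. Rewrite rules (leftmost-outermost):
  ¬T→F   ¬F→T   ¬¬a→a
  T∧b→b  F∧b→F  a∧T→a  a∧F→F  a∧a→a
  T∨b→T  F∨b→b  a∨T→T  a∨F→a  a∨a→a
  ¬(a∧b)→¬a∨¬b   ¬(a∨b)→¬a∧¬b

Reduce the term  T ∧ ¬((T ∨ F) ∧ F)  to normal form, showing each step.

  start: T ∧ ¬((T ∨ F) ∧ F)
  [1] ¬((T ∨ F) ∧ F)
  [2] ¬(T ∨ F) ∨ ¬F
  [3] (¬T ∧ ¬F) ∨ ¬F
  [4] (F ∧ ¬F) ∨ ¬F
  [5] F ∨ ¬F
  [6] ¬F
  [7] T

Answer: normal form = T  (in 7 steps)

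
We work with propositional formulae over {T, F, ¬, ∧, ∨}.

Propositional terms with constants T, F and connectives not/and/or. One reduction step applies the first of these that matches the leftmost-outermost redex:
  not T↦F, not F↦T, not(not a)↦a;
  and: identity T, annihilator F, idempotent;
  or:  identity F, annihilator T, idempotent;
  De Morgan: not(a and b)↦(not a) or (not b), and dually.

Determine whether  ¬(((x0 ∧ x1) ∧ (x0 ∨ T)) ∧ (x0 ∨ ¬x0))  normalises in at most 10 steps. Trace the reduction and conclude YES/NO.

Answer: YES — reaches normal form (¬x0 ∨ ¬x1) ∨ (¬x0 ∧ x0) in 9 ≤ 10 steps

Reduction:
  start: ¬(((x0 ∧ x1) ∧ (x0 ∨ T)) ∧ (x0 ∨ ¬x0))
  [1] ¬((x0 ∧ x1) ∧ (x0 ∨ T)) ∨ ¬(x0 ∨ ¬x0)
  [2] (¬(x0 ∧ x1) ∨ ¬(x0 ∨ T)) ∨ ¬(x0 ∨ ¬x0)
  [3] ((¬x0 ∨ ¬x1) ∨ ¬(x0 ∨ T)) ∨ ¬(x0 ∨ ¬x0)
  [4] ((¬x0 ∨ ¬x1) ∨ (¬x0 ∧ ¬T)) ∨ ¬(x0 ∨ ¬x0)
  [5] ((¬x0 ∨ ¬x1) ∨ (¬x0 ∧ F)) ∨ ¬(x0 ∨ ¬x0)
  [6] ((¬x0 ∨ ¬x1) ∨ F) ∨ ¬(x0 ∨ ¬x0)
  [7] (¬x0 ∨ ¬x1) ∨ ¬(x0 ∨ ¬x0)
  [8] (¬x0 ∨ ¬x1) ∨ (¬x0 ∧ ¬¬x0)
  [9] (¬x0 ∨ ¬x1) ∨ (¬x0 ∧ x0)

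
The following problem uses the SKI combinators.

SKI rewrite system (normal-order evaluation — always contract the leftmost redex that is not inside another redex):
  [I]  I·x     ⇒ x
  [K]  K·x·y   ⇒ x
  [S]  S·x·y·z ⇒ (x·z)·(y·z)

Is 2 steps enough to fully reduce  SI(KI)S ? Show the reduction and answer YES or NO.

  start: SI(KI)S
  [1] IS(KIS)
  [2] S(KIS)

Answer: NO — after 2 steps the term is S(KIS), not yet normal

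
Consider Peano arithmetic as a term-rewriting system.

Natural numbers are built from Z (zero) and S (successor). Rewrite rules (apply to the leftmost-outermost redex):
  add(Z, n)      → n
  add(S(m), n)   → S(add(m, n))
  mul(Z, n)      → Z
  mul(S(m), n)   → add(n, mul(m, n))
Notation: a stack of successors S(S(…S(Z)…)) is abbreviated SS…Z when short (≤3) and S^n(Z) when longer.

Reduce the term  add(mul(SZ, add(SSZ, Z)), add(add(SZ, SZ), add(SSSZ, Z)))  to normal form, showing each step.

  start: add(mul(SZ, add(SSZ, Z)), add(add(SZ, SZ), add(SSSZ, Z)))
  →1  add(add(add(SSZ, Z), mul(Z, add(SSZ, Z))), add(add(SZ, SZ), add(SSSZ, Z)))
  →2  add(add(S(add(SZ, Z)), mul(Z, add(SSZ, Z))), add(add(SZ, SZ), add(SSSZ, Z)))
  →3  add(S(add(add(SZ, Z), mul(Z, add(SSZ, Z)))), add(add(SZ, SZ), add(SSSZ, Z)))
  →4  S(add(add(add(SZ, Z), mul(Z, add(SSZ, Z))), add(add(SZ, SZ), add(SSSZ, Z))))
  →5  S(add(add(S(add(Z, Z)), mul(Z, add(SSZ, Z))), add(add(SZ, SZ), add(SSSZ, Z))))
  →6  S(add(S(add(add(Z, Z), mul(Z, add(SSZ, Z)))), add(add(SZ, SZ), add(SSSZ, Z))))
  →7  S(S(add(add(add(Z, Z), mul(Z, add(SSZ, Z))), add(add(SZ, SZ), add(SSSZ, Z)))))
  →8  S(S(add(add(Z, mul(Z, add(SSZ, Z))), add(add(SZ, SZ), add(SSSZ, Z)))))
  →9  S(S(add(mul(Z, add(SSZ, Z)), add(add(SZ, SZ), add(SSSZ, Z)))))
  →10  S(S(add(Z, add(add(SZ, SZ), add(SSSZ, Z)))))
  →11  S(S(add(add(SZ, SZ), add(SSSZ, Z))))
  →12  S(S(add(S(add(Z, SZ)), add(SSSZ, Z))))
  →13  S(S(S(add(add(Z, SZ), add(SSSZ, Z)))))
  →14  S(S(S(add(SZ, add(SSSZ, Z)))))
  →15  S(S(S(S(add(Z, add(SSSZ, Z))))))
  →16  S(S(S(S(add(SSSZ, Z)))))
  →17  S(S(S(S(S(add(SSZ, Z))))))
  →18  S(S(S(S(S(S(add(SZ, Z)))))))
  →19  S(S(S(S(S(S(S(add(Z, Z))))))))
  →20  S^7(Z)

Answer: normal form = S^7(Z)  (in 20 steps)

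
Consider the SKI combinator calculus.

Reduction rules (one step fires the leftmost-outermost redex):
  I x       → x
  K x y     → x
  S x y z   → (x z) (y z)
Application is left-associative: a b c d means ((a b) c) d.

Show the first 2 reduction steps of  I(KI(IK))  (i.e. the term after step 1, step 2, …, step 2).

Answer: after 2 steps: I

Reduction:
  start: I(KI(IK))
  step 1: KI(IK)
  step 2: I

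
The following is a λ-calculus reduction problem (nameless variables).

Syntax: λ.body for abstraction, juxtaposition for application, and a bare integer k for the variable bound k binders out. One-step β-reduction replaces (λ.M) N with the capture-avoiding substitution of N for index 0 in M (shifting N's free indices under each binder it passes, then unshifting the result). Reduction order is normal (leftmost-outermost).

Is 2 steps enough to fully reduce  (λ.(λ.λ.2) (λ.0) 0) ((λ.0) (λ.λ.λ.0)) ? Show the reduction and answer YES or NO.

Answer: NO — after 2 steps the term is (λ.(λ.0) (λ.λ.λ.0)) ((λ.0) (λ.λ.λ.0)), not yet normal

Reduction:
  start: (λ.(λ.λ.2) (λ.0) 0) ((λ.0) (λ.λ.λ.0))
  step 1: (λ.λ.(λ.0) (λ.λ.λ.0)) (λ.0) ((λ.0) (λ.λ.λ.0))
  step 2: (λ.(λ.0) (λ.λ.λ.0)) ((λ.0) (λ.λ.λ.0))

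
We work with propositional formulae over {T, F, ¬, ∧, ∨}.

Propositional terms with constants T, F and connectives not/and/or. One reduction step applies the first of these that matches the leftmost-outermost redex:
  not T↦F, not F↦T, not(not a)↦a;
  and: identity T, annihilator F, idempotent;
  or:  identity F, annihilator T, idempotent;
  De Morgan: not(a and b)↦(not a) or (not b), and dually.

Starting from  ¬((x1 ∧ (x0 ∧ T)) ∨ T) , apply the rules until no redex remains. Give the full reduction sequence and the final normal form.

  start: ¬((x1 ∧ (x0 ∧ T)) ∨ T)
  [1] ¬(x1 ∧ (x0 ∧ T)) ∧ ¬T
  [2] (¬x1 ∨ ¬(x0 ∧ T)) ∧ ¬T
  [3] (¬x1 ∨ (¬x0 ∨ ¬T)) ∧ ¬T
  [4] (¬x1 ∨ (¬x0 ∨ F)) ∧ ¬T
  [5] (¬x1 ∨ ¬x0) ∧ ¬T
  [6] (¬x1 ∨ ¬x0) ∧ F
  [7] F

Answer: normal form = F  (in 7 steps)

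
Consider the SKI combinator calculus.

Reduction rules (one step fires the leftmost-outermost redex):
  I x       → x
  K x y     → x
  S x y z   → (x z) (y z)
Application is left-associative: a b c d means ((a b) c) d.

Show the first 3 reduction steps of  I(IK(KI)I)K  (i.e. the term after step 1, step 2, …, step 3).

  start: I(IK(KI)I)K
  [1] IK(KI)IK
  [2] K(KI)IK
  [3] KIK

Answer: after 3 steps: KIK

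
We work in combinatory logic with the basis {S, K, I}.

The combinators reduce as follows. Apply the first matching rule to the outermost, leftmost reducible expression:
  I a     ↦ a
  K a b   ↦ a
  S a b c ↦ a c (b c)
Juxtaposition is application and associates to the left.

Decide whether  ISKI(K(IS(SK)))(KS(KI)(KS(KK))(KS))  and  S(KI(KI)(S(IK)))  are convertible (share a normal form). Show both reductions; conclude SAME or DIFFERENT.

Answer: SAME — A ⇓ S(SK), B ⇓ S(SK)

Derivation:
Term A:
  start: ISKI(K(IS(SK)))(KS(KI)(KS(KK))(KS))
  step 1: SKI(K(IS(SK)))(KS(KI)(KS(KK))(KS))
  step 2: K(K(IS(SK)))(I(K(IS(SK))))(KS(KI)(KS(KK))(KS))
  step 3: K(IS(SK))(KS(KI)(KS(KK))(KS))
  step 4: IS(SK)
  step 5: S(SK)

Term B:
  start: S(KI(KI)(S(IK)))
  step 1: S(I(S(IK)))
  step 2: S(S(IK))
  step 3: S(SK)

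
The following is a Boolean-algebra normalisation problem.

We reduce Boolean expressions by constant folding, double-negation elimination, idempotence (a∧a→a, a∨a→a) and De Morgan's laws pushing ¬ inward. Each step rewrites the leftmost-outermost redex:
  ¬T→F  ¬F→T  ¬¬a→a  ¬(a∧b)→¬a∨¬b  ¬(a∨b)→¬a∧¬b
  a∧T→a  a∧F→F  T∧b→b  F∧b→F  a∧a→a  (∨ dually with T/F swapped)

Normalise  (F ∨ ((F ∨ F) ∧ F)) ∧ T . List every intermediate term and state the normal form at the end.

  start: (F ∨ ((F ∨ F) ∧ F)) ∧ T
  →1  F ∨ ((F ∨ F) ∧ F)
  →2  (F ∨ F) ∧ F
  →3  F

Answer: normal form = F  (in 3 steps)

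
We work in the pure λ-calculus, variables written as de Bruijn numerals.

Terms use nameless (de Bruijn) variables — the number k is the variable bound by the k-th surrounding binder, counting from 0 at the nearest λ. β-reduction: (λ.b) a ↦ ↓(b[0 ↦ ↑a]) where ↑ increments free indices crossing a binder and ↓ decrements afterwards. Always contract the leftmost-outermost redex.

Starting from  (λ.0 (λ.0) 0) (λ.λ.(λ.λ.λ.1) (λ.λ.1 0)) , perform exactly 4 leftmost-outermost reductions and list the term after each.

  start: (λ.0 (λ.0) 0) (λ.λ.(λ.λ.λ.1) (λ.λ.1 0))
  [1] (λ.λ.(λ.λ.λ.1) (λ.λ.1 0)) (λ.0) (λ.λ.(λ.λ.λ.1) (λ.λ.1 0))
  [2] (λ.(λ.λ.λ.1) (λ.λ.1 0)) (λ.λ.(λ.λ.λ.1) (λ.λ.1 0))
  [3] (λ.λ.λ.1) (λ.λ.1 0)
  [4] λ.λ.1

Answer: after 4 steps: λ.λ.1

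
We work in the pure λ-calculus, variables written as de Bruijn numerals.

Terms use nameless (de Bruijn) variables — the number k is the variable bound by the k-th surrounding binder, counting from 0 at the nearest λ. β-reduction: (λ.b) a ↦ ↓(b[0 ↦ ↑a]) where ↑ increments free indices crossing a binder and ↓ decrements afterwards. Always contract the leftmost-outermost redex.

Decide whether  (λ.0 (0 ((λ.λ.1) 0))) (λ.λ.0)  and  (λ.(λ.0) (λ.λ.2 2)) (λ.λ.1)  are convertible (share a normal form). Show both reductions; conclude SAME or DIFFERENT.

Term A:
  start: (λ.0 (0 ((λ.λ.1) 0))) (λ.λ.0)
  step 1: (λ.λ.0) ((λ.λ.0) ((λ.λ.1) (λ.λ.0)))
  step 2: λ.0

Term B:
  start: (λ.(λ.0) (λ.λ.2 2)) (λ.λ.1)
  step 1: (λ.0) (λ.λ.(λ.λ.1) (λ.λ.1))
  step 2: λ.λ.(λ.λ.1) (λ.λ.1)
  step 3: λ.λ.λ.λ.λ.1

Answer: DIFFERENT — A ⇓ λ.0, B ⇓ λ.λ.λ.λ.λ.1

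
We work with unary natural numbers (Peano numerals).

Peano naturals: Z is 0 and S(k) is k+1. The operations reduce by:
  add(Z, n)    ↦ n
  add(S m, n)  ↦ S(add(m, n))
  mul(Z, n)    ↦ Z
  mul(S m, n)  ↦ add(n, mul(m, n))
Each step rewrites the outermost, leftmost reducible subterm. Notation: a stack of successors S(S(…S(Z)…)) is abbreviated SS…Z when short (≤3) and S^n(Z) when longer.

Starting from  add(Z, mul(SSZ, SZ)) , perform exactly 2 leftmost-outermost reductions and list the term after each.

  start: add(Z, mul(SSZ, SZ))
  [1] mul(SSZ, SZ)
  [2] add(SZ, mul(SZ, SZ))

Answer: after 2 steps: add(SZ, mul(SZ, SZ))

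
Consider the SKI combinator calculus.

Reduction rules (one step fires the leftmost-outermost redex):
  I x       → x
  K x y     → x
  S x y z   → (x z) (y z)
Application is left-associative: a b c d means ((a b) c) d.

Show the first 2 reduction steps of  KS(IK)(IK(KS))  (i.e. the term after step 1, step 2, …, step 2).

Answer: after 2 steps: S(K(KS))

Working:
  start: KS(IK)(IK(KS))
  →1  S(IK(KS))
  →2  S(K(KS))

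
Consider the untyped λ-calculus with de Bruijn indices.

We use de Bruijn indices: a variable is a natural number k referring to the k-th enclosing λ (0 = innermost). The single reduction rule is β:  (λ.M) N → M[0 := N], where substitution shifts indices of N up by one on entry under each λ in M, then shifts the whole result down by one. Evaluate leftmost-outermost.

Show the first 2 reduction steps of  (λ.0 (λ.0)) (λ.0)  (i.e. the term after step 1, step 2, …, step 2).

  start: (λ.0 (λ.0)) (λ.0)
  step 1: (λ.0) (λ.0)
  step 2: λ.0

Answer: after 2 steps: λ.0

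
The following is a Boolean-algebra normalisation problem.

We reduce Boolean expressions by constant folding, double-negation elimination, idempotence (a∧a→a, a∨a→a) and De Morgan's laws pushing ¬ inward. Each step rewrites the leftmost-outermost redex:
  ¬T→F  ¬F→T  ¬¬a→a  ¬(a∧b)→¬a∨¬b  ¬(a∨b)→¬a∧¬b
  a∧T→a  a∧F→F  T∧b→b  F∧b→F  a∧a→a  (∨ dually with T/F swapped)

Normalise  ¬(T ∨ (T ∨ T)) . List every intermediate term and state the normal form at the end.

Answer: normal form = F  (in 3 steps)

Working:
  start: ¬(T ∨ (T ∨ T))
  [1] ¬T ∧ ¬(T ∨ T)
  [2] F ∧ ¬(T ∨ T)
  [3] F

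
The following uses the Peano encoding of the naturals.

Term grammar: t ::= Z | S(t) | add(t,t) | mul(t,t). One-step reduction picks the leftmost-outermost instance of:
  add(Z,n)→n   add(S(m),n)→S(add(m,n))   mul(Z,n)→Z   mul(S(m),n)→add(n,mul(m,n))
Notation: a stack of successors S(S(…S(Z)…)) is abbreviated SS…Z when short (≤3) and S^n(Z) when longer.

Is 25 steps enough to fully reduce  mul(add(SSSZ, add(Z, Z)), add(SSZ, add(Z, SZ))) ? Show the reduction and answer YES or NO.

  start: mul(add(SSSZ, add(Z, Z)), add(SSZ, add(Z, SZ)))
  [1] mul(S(add(SSZ, add(Z, Z))), add(SSZ, add(Z, SZ)))
  [2] add(add(SSZ, add(Z, SZ)), mul(add(SSZ, add(Z, Z)), add(SSZ, add(Z, SZ))))
  [3] add(S(add(SZ, add(Z, SZ))), mul(add(SSZ, add(Z, Z)), add(SSZ, add(Z, SZ))))
  [4] S(add(add(SZ, add(Z, SZ)), mul(add(SSZ, add(Z, Z)), add(SSZ, add(Z, SZ)))))
  [5] S(add(S(add(Z, add(Z, SZ))), mul(add(SSZ, add(Z, Z)), add(SSZ, add(Z, SZ)))))
  [6] S(S(add(add(Z, add(Z, SZ)), mul(add(SSZ, add(Z, Z)), add(SSZ, add(Z, SZ))))))
  [7] S(S(add(add(Z, SZ), mul(add(SSZ, add(Z, Z)), add(SSZ, add(Z, SZ))))))
  [8] S(S(add(SZ, mul(add(SSZ, add(Z, Z)), add(SSZ, add(Z, SZ))))))
  [9] S(S(S(add(Z, mul(add(SSZ, add(Z, Z)), add(SSZ, add(Z, SZ)))))))
  [10] S(S(S(mul(add(SSZ, add(Z, Z)), add(SSZ, add(Z, SZ))))))
  [11] S(S(S(mul(S(add(SZ, add(Z, Z))), add(SSZ, add(Z, SZ))))))
  [12] S(S(S(add(add(SSZ, add(Z, SZ)), mul(add(SZ, add(Z, Z)), add(SSZ, add(Z, SZ)))))))
  [13] S(S(S(add(S(add(SZ, add(Z, SZ))), mul(add(SZ, add(Z, Z)), add(SSZ, add(Z, SZ)))))))
  [14] S(S(S(S(add(add(SZ, add(Z, SZ)), mul(add(SZ, add(Z, Z)), add(SSZ, add(Z, SZ))))))))
  [15] S(S(S(S(add(S(add(Z, add(Z, SZ))), mul(add(SZ, add(Z, Z)), add(SSZ, add(Z, SZ))))))))
  [16] S(S(S(S(S(add(add(Z, add(Z, SZ)), mul(add(SZ, add(Z, Z)), add(SSZ, add(Z, SZ)))))))))
  [17] S(S(S(S(S(add(add(Z, SZ), mul(add(SZ, add(Z, Z)), add(SSZ, add(Z, SZ)))))))))
  [18] S(S(S(S(S(add(SZ, mul(add(SZ, add(Z, Z)), add(SSZ, add(Z, SZ)))))))))
  [19] S(S(S(S(S(S(add(Z, mul(add(SZ, add(Z, Z)), add(SSZ, add(Z, SZ))))))))))
  [20] S(S(S(S(S(S(mul(add(SZ, add(Z, Z)), add(SSZ, add(Z, SZ)))))))))
  [21] S(S(S(S(S(S(mul(S(add(Z, add(Z, Z))), add(SSZ, add(Z, SZ)))))))))
  [22] S(S(S(S(S(S(add(add(SSZ, add(Z, SZ)), mul(add(Z, add(Z, Z)), add(SSZ, add(Z, SZ))))))))))
  [23] S(S(S(S(S(S(add(S(add(SZ, add(Z, SZ))), mul(add(Z, add(Z, Z)), add(SSZ, add(Z, SZ))))))))))
  [24] S(S(S(S(S(S(S(add(add(SZ, add(Z, SZ)), mul(add(Z, add(Z, Z)), add(SSZ, add(Z, SZ)))))))))))
  [25] S(S(S(S(S(S(S(add(S(add(Z, add(Z, SZ))), mul(add(Z, add(Z, Z)), add(SSZ, add(Z, SZ)))))))))))

Answer: NO — after 25 steps the term is S(S(S(S(S(S(S(add(S(add(Z, add(Z, SZ))), mul(add(Z, add(Z, Z)), add(SSZ, add(Z, SZ))))))))))), not yet normal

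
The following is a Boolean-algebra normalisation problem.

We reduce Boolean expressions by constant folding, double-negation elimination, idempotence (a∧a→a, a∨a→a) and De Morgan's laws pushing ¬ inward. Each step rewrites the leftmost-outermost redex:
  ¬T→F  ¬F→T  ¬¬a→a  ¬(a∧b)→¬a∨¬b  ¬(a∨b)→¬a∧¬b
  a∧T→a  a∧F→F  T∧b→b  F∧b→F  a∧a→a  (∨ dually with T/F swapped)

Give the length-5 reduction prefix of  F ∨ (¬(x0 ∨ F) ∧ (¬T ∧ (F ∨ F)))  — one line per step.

  start: F ∨ (¬(x0 ∨ F) ∧ (¬T ∧ (F ∨ F)))
  step 1: ¬(x0 ∨ F) ∧ (¬T ∧ (F ∨ F))
  step 2: (¬x0 ∧ ¬F) ∧ (¬T ∧ (F ∨ F))
  step 3: (¬x0 ∧ T) ∧ (¬T ∧ (F ∨ F))
  step 4: ¬x0 ∧ (¬T ∧ (F ∨ F))
  step 5: ¬x0 ∧ (F ∧ (F ∨ F))

Answer: after 5 steps: ¬x0 ∧ (F ∧ (F ∨ F))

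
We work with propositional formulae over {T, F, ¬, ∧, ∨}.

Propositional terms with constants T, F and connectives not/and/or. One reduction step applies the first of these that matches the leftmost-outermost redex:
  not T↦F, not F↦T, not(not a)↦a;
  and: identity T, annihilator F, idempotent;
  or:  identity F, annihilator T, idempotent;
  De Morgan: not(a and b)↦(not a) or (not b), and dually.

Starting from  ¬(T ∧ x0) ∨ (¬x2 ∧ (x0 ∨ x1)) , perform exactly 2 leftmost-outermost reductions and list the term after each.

  start: ¬(T ∧ x0) ∨ (¬x2 ∧ (x0 ∨ x1))
  [1] (¬T ∨ ¬x0) ∨ (¬x2 ∧ (x0 ∨ x1))
  [2] (F ∨ ¬x0) ∨ (¬x2 ∧ (x0 ∨ x1))

Answer: after 2 steps: (F ∨ ¬x0) ∨ (¬x2 ∧ (x0 ∨ x1))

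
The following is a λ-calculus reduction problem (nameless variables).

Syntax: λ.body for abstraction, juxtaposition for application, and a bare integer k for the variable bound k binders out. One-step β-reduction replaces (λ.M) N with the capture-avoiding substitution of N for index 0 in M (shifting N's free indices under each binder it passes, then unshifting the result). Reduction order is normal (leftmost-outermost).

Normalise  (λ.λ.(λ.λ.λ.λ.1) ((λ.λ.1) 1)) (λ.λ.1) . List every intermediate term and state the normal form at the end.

  start: (λ.λ.(λ.λ.λ.λ.1) ((λ.λ.1) 1)) (λ.λ.1)
  →1  λ.(λ.λ.λ.λ.1) ((λ.λ.1) (λ.λ.1))
  →2  λ.λ.λ.λ.1

Answer: normal form = λ.λ.λ.λ.1  (in 2 steps)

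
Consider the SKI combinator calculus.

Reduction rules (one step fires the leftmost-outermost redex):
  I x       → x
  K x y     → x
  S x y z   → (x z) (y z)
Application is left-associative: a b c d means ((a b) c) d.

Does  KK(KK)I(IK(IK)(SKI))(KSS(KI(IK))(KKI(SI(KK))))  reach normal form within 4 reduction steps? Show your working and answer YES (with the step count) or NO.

  start: KK(KK)I(IK(IK)(SKI))(KSS(KI(IK))(KKI(SI(KK))))
  step 1: KI(IK(IK)(SKI))(KSS(KI(IK))(KKI(SI(KK))))
  step 2: I(KSS(KI(IK))(KKI(SI(KK))))
  step 3: KSS(KI(IK))(KKI(SI(KK)))
  step 4: S(KI(IK))(KKI(SI(KK)))

Answer: NO — after 4 steps the term is S(KI(IK))(KKI(SI(KK))), not yet normal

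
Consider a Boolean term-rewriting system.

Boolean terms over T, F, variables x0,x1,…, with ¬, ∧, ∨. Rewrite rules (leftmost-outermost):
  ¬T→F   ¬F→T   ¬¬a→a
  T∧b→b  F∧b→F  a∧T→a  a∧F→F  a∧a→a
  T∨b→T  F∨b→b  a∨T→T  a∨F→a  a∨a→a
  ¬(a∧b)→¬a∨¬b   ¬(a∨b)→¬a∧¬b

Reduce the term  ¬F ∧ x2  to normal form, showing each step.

Answer: normal form = x2  (in 2 steps)

Derivation:
  start: ¬F ∧ x2
  [1] T ∧ x2
  [2] x2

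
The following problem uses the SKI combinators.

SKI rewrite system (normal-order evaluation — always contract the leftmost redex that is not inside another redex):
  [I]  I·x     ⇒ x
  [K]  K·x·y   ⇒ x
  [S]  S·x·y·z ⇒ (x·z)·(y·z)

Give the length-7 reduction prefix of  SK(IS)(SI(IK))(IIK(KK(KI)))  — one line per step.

Answer: after 7 steps: KK(KI)

Derivation:
  start: SK(IS)(SI(IK))(IIK(KK(KI)))
  [1] K(SI(IK))(IS(SI(IK)))(IIK(KK(KI)))
  [2] SI(IK)(IIK(KK(KI)))
  [3] I(IIK(KK(KI)))(IK(IIK(KK(KI))))
  [4] IIK(KK(KI))(IK(IIK(KK(KI))))
  [5] IK(KK(KI))(IK(IIK(KK(KI))))
  [6] K(KK(KI))(IK(IIK(KK(KI))))
  [7] KK(KI)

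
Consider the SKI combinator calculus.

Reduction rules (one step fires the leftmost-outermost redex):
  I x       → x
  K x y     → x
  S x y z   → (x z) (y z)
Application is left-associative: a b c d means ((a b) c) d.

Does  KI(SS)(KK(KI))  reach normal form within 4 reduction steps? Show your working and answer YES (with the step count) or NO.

Answer: YES — reaches normal form K in 3 ≤ 4 steps

Working:
  start: KI(SS)(KK(KI))
  step 1: I(KK(KI))
  step 2: KK(KI)
  step 3: K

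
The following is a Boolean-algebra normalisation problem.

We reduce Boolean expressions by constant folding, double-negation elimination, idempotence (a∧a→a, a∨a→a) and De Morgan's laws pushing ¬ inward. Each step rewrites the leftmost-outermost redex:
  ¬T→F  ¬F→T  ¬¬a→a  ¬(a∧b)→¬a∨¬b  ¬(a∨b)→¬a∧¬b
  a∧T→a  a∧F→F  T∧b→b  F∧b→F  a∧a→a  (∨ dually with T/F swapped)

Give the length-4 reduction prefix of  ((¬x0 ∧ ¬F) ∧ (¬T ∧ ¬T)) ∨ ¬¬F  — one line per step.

Answer: after 4 steps: (¬x0 ∧ F) ∨ ¬¬F

Derivation:
  start: ((¬x0 ∧ ¬F) ∧ (¬T ∧ ¬T)) ∨ ¬¬F
  step 1: ((¬x0 ∧ T) ∧ (¬T ∧ ¬T)) ∨ ¬¬F
  step 2: (¬x0 ∧ (¬T ∧ ¬T)) ∨ ¬¬F
  step 3: (¬x0 ∧ ¬T) ∨ ¬¬F
  step 4: (¬x0 ∧ F) ∨ ¬¬F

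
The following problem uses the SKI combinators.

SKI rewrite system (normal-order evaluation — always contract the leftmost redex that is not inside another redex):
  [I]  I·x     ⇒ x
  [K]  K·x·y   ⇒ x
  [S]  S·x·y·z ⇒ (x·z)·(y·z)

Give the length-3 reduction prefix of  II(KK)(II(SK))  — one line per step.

  start: II(KK)(II(SK))
  step 1: I(KK)(II(SK))
  step 2: KK(II(SK))
  step 3: K

Answer: after 3 steps: K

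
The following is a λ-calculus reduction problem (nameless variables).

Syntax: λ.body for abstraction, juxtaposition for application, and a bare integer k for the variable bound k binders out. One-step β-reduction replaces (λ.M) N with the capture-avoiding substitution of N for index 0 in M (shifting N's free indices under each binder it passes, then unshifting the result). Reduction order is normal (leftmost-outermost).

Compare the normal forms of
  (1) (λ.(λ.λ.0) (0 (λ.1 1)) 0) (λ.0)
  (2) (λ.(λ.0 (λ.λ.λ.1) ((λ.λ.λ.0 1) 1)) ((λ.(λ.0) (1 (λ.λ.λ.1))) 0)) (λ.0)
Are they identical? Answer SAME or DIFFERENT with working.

Term A:
  start: (λ.(λ.λ.0) (0 (λ.1 1)) 0) (λ.0)
  →1  (λ.λ.0) ((λ.0) (λ.(λ.0) (λ.0))) (λ.0)
  →2  (λ.0) (λ.0)
  →3  λ.0

Term B:
  start: (λ.(λ.0 (λ.λ.λ.1) ((λ.λ.λ.0 1) 1)) ((λ.(λ.0) (1 (λ.λ.λ.1))) 0)) (λ.0)
  →1  (λ.0 (λ.λ.λ.1) ((λ.λ.λ.0 1) (λ.0))) ((λ.(λ.0) ((λ.0) (λ.λ.λ.1))) (λ.0))
  →2  (λ.(λ.0) ((λ.0) (λ.λ.λ.1))) (λ.0) (λ.λ.λ.1) ((λ.λ.λ.0 1) (λ.0))
  →3  (λ.0) ((λ.0) (λ.λ.λ.1)) (λ.λ.λ.1) ((λ.λ.λ.0 1) (λ.0))
  →4  (λ.0) (λ.λ.λ.1) (λ.λ.λ.1) ((λ.λ.λ.0 1) (λ.0))
  →5  (λ.λ.λ.1) (λ.λ.λ.1) ((λ.λ.λ.0 1) (λ.0))
  →6  (λ.λ.1) ((λ.λ.λ.0 1) (λ.0))
  →7  λ.(λ.λ.λ.0 1) (λ.0)
  →8  λ.λ.λ.0 1

Answer: DIFFERENT — A ⇓ λ.0, B ⇓ λ.λ.λ.0 1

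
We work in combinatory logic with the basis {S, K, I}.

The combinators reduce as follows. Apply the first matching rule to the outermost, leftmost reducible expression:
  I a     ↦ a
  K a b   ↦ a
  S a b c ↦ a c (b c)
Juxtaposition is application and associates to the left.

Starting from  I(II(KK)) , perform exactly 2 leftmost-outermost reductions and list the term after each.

Answer: after 2 steps: I(KK)

Derivation:
  start: I(II(KK))
  [1] II(KK)
  [2] I(KK)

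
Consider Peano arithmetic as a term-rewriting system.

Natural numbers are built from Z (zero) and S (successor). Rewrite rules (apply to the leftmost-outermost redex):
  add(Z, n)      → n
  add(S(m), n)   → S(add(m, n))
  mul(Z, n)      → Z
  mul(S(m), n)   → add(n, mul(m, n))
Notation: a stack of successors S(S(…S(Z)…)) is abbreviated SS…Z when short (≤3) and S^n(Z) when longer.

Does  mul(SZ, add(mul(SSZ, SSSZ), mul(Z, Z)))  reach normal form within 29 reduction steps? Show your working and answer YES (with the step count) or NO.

  start: mul(SZ, add(mul(SSZ, SSSZ), mul(Z, Z)))
  [1] add(add(mul(SSZ, SSSZ), mul(Z, Z)), mul(Z, add(mul(SSZ, SSSZ), mul(Z, Z))))
  [2] add(add(add(SSSZ, mul(SZ, SSSZ)), mul(Z, Z)), mul(Z, add(mul(SSZ, SSSZ), mul(Z, Z))))
  [3] add(add(S(add(SSZ, mul(SZ, SSSZ))), mul(Z, Z)), mul(Z, add(mul(SSZ, SSSZ), mul(Z, Z))))
  [4] add(S(add(add(SSZ, mul(SZ, SSSZ)), mul(Z, Z))), mul(Z, add(mul(SSZ, SSSZ), mul(Z, Z))))
  [5] S(add(add(add(SSZ, mul(SZ, SSSZ)), mul(Z, Z)), mul(Z, add(mul(SSZ, SSSZ), mul(Z, Z)))))
  [6] S(add(add(S(add(SZ, mul(SZ, SSSZ))), mul(Z, Z)), mul(Z, add(mul(SSZ, SSSZ), mul(Z, Z)))))
  [7] S(add(S(add(add(SZ, mul(SZ, SSSZ)), mul(Z, Z))), mul(Z, add(mul(SSZ, SSSZ), mul(Z, Z)))))
  [8] S(S(add(add(add(SZ, mul(SZ, SSSZ)), mul(Z, Z)), mul(Z, add(mul(SSZ, SSSZ), mul(Z, Z))))))
  [9] S(S(add(add(S(add(Z, mul(SZ, SSSZ))), mul(Z, Z)), mul(Z, add(mul(SSZ, SSSZ), mul(Z, Z))))))
  [10] S(S(add(S(add(add(Z, mul(SZ, SSSZ)), mul(Z, Z))), mul(Z, add(mul(SSZ, SSSZ), mul(Z, Z))))))
  [11] S(S(S(add(add(add(Z, mul(SZ, SSSZ)), mul(Z, Z)), mul(Z, add(mul(SSZ, SSSZ), mul(Z, Z)))))))
  [12] S(S(S(add(add(mul(SZ, SSSZ), mul(Z, Z)), mul(Z, add(mul(SSZ, SSSZ), mul(Z, Z)))))))
  [13] S(S(S(add(add(add(SSSZ, mul(Z, SSSZ)), mul(Z, Z)), mul(Z, add(mul(SSZ, SSSZ), mul(Z, Z)))))))
  [14] S(S(S(add(add(S(add(SSZ, mul(Z, SSSZ))), mul(Z, Z)), mul(Z, add(mul(SSZ, SSSZ), mul(Z, Z)))))))
  [15] S(S(S(add(S(add(add(SSZ, mul(Z, SSSZ)), mul(Z, Z))), mul(Z, add(mul(SSZ, SSSZ), mul(Z, Z)))))))
  [16] S(S(S(S(add(add(add(SSZ, mul(Z, SSSZ)), mul(Z, Z)), mul(Z, add(mul(SSZ, SSSZ), mul(Z, Z))))))))
  [17] S(S(S(S(add(add(S(add(SZ, mul(Z, SSSZ))), mul(Z, Z)), mul(Z, add(mul(SSZ, SSSZ), mul(Z, Z))))))))
  [18] S(S(S(S(add(S(add(add(SZ, mul(Z, SSSZ)), mul(Z, Z))), mul(Z, add(mul(SSZ, SSSZ), mul(Z, Z))))))))
  [19] S(S(S(S(S(add(add(add(SZ, mul(Z, SSSZ)), mul(Z, Z)), mul(Z, add(mul(SSZ, SSSZ), mul(Z, Z)))))))))
  [20] S(S(S(S(S(add(add(S(add(Z, mul(Z, SSSZ))), mul(Z, Z)), mul(Z, add(mul(SSZ, SSSZ), mul(Z, Z)))))))))
  [21] S(S(S(S(S(add(S(add(add(Z, mul(Z, SSSZ)), mul(Z, Z))), mul(Z, add(mul(SSZ, SSSZ), mul(Z, Z)))))))))
  [22] S(S(S(S(S(S(add(add(add(Z, mul(Z, SSSZ)), mul(Z, Z)), mul(Z, add(mul(SSZ, SSSZ), mul(Z, Z))))))))))
  [23] S(S(S(S(S(S(add(add(mul(Z, SSSZ), mul(Z, Z)), mul(Z, add(mul(SSZ, SSSZ), mul(Z, Z))))))))))
  [24] S(S(S(S(S(S(add(add(Z, mul(Z, Z)), mul(Z, add(mul(SSZ, SSSZ), mul(Z, Z))))))))))
  [25] S(S(S(S(S(S(add(mul(Z, Z), mul(Z, add(mul(SSZ, SSSZ), mul(Z, Z))))))))))
  [26] S(S(S(S(S(S(add(Z, mul(Z, add(mul(SSZ, SSSZ), mul(Z, Z))))))))))
  [27] S(S(S(S(S(S(mul(Z, add(mul(SSZ, SSSZ), mul(Z, Z)))))))))
  [28] S^6(Z)

Answer: YES — reaches normal form S^6(Z) in 28 ≤ 29 steps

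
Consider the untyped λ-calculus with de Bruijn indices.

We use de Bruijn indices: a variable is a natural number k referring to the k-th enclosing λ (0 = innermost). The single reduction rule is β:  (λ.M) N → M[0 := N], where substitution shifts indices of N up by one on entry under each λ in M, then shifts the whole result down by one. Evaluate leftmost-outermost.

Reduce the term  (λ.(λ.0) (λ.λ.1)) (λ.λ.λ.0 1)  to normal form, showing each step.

Answer: normal form = λ.λ.1  (in 2 steps)

Reduction:
  start: (λ.(λ.0) (λ.λ.1)) (λ.λ.λ.0 1)
  step 1: (λ.0) (λ.λ.1)
  step 2: λ.λ.1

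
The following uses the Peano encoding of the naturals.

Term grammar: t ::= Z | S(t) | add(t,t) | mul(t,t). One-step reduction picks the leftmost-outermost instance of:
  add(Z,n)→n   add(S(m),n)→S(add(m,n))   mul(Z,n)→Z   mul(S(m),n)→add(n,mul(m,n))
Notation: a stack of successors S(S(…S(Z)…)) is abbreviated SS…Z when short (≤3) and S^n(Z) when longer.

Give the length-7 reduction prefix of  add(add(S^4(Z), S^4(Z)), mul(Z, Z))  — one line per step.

Answer: after 7 steps: S(S(S(add(S(add(Z, S^4(Z))), mul(Z, Z)))))

Working:
  start: add(add(S^4(Z), S^4(Z)), mul(Z, Z))
  [1] add(S(add(SSSZ, S^4(Z))), mul(Z, Z))
  [2] S(add(add(SSSZ, S^4(Z)), mul(Z, Z)))
  [3] S(add(S(add(SSZ, S^4(Z))), mul(Z, Z)))
  [4] S(S(add(add(SSZ, S^4(Z)), mul(Z, Z))))
  [5] S(S(add(S(add(SZ, S^4(Z))), mul(Z, Z))))
  [6] S(S(S(add(add(SZ, S^4(Z)), mul(Z, Z)))))
  [7] S(S(S(add(S(add(Z, S^4(Z))), mul(Z, Z)))))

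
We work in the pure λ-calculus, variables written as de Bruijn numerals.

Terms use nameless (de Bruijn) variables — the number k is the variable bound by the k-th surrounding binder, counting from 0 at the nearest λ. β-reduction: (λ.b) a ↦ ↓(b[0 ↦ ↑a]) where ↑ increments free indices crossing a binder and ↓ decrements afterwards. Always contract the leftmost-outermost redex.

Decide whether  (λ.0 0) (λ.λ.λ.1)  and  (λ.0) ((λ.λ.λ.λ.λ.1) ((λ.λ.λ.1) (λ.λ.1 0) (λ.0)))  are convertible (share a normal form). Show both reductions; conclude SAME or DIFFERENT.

Term A:
  start: (λ.0 0) (λ.λ.λ.1)
  →1  (λ.λ.λ.1) (λ.λ.λ.1)
  →2  λ.λ.1

Term B:
  start: (λ.0) ((λ.λ.λ.λ.λ.1) ((λ.λ.λ.1) (λ.λ.1 0) (λ.0)))
  →1  (λ.λ.λ.λ.λ.1) ((λ.λ.λ.1) (λ.λ.1 0) (λ.0))
  →2  λ.λ.λ.λ.1

Answer: DIFFERENT — A ⇓ λ.λ.1, B ⇓ λ.λ.λ.λ.1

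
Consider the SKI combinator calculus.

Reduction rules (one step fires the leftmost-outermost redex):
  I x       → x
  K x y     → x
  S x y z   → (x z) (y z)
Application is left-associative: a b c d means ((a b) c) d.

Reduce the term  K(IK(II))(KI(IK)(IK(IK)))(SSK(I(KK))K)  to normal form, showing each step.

Answer: normal form = I  (in 4 steps)

Reduction:
  start: K(IK(II))(KI(IK)(IK(IK)))(SSK(I(KK))K)
  →1  IK(II)(SSK(I(KK))K)
  →2  K(II)(SSK(I(KK))K)
  →3  II
  →4  I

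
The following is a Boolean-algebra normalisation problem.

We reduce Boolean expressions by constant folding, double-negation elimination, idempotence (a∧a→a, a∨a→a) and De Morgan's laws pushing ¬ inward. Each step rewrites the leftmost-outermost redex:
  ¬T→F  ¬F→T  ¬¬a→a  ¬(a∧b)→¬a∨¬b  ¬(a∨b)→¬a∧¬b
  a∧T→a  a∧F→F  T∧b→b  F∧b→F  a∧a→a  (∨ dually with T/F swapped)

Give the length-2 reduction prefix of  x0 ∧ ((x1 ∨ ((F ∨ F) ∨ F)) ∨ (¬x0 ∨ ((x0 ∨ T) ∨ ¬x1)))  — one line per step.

  start: x0 ∧ ((x1 ∨ ((F ∨ F) ∨ F)) ∨ (¬x0 ∨ ((x0 ∨ T) ∨ ¬x1)))
  →1  x0 ∧ ((x1 ∨ (F ∨ F)) ∨ (¬x0 ∨ ((x0 ∨ T) ∨ ¬x1)))
  →2  x0 ∧ ((x1 ∨ F) ∨ (¬x0 ∨ ((x0 ∨ T) ∨ ¬x1)))

Answer: after 2 steps: x0 ∧ ((x1 ∨ F) ∨ (¬x0 ∨ ((x0 ∨ T) ∨ ¬x1)))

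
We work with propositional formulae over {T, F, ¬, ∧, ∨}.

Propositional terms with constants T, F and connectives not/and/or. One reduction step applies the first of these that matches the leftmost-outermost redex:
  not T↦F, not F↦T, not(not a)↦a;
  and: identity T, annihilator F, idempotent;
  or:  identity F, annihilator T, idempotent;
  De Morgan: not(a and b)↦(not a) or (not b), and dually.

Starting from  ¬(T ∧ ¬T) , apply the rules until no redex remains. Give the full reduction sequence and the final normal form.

  start: ¬(T ∧ ¬T)
  →1  ¬T ∨ ¬¬T
  →2  F ∨ ¬¬T
  →3  ¬¬T
  →4  T

Answer: normal form = T  (in 4 steps)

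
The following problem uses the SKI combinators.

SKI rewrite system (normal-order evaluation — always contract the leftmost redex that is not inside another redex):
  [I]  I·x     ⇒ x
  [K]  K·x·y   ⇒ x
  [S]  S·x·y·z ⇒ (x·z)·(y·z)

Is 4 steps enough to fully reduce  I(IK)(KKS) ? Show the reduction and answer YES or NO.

Answer: YES — reaches normal form KK in 3 ≤ 4 steps

Derivation:
  start: I(IK)(KKS)
  →1  IK(KKS)
  →2  K(KKS)
  →3  KK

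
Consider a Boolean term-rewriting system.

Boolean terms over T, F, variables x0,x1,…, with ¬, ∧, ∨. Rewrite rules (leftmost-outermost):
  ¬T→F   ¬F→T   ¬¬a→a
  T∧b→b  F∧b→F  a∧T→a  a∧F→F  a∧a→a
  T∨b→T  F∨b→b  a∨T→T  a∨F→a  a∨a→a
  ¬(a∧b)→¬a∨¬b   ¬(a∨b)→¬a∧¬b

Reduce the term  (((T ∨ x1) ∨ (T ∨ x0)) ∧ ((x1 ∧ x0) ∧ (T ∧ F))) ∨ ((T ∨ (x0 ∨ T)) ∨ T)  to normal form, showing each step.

Answer: normal form = T  (in 7 steps)

Derivation:
  start: (((T ∨ x1) ∨ (T ∨ x0)) ∧ ((x1 ∧ x0) ∧ (T ∧ F))) ∨ ((T ∨ (x0 ∨ T)) ∨ T)
  [1] ((T ∨ (T ∨ x0)) ∧ ((x1 ∧ x0) ∧ (T ∧ F))) ∨ ((T ∨ (x0 ∨ T)) ∨ T)
  [2] (T ∧ ((x1 ∧ x0) ∧ (T ∧ F))) ∨ ((T ∨ (x0 ∨ T)) ∨ T)
  [3] ((x1 ∧ x0) ∧ (T ∧ F)) ∨ ((T ∨ (x0 ∨ T)) ∨ T)
  [4] ((x1 ∧ x0) ∧ F) ∨ ((T ∨ (x0 ∨ T)) ∨ T)
  [5] F ∨ ((T ∨ (x0 ∨ T)) ∨ T)
  [6] (T ∨ (x0 ∨ T)) ∨ T
  [7] T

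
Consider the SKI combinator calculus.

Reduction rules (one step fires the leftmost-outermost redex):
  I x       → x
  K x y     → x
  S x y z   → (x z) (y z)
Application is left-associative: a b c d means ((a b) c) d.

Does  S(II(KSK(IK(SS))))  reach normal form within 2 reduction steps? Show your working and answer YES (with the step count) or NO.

Answer: NO — after 2 steps the term is S(KSK(IK(SS))), not yet normal

Reduction:
  start: S(II(KSK(IK(SS))))
  →1  S(I(KSK(IK(SS))))
  →2  S(KSK(IK(SS)))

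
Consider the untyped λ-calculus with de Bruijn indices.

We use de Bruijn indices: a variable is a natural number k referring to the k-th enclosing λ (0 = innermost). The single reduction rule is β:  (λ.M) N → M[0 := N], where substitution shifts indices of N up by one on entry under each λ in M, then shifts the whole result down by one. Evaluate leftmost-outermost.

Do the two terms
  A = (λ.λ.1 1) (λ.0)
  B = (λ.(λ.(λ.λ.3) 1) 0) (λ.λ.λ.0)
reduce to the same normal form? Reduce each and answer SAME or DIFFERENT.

Answer: DIFFERENT — A ⇓ λ.λ.0, B ⇓ λ.λ.λ.λ.0

Derivation:
Term A:
  start: (λ.λ.1 1) (λ.0)
  →1  λ.(λ.0) (λ.0)
  →2  λ.λ.0

Term B:
  start: (λ.(λ.(λ.λ.3) 1) 0) (λ.λ.λ.0)
  →1  (λ.(λ.λ.λ.λ.λ.0) (λ.λ.λ.0)) (λ.λ.λ.0)
  →2  (λ.λ.λ.λ.λ.0) (λ.λ.λ.0)
  →3  λ.λ.λ.λ.0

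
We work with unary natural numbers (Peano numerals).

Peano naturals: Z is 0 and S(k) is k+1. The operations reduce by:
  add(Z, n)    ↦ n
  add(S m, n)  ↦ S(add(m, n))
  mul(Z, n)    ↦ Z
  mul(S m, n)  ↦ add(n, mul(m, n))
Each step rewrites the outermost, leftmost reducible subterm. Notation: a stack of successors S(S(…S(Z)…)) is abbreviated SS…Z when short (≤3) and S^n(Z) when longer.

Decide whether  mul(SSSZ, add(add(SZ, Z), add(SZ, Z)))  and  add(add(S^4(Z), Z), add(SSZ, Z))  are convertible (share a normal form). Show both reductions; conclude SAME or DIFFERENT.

Term A:
  start: mul(SSSZ, add(add(SZ, Z), add(SZ, Z)))
  step 1: add(add(add(SZ, Z), add(SZ, Z)), mul(SSZ, add(add(SZ, Z), add(SZ, Z))))
  step 2: add(add(S(add(Z, Z)), add(SZ, Z)), mul(SSZ, add(add(SZ, Z), add(SZ, Z))))
  step 3: add(S(add(add(Z, Z), add(SZ, Z))), mul(SSZ, add(add(SZ, Z), add(SZ, Z))))
  step 4: S(add(add(add(Z, Z), add(SZ, Z)), mul(SSZ, add(add(SZ, Z), add(SZ, Z)))))
  step 5: S(add(add(Z, add(SZ, Z)), mul(SSZ, add(add(SZ, Z), add(SZ, Z)))))
  step 6: S(add(add(SZ, Z), mul(SSZ, add(add(SZ, Z), add(SZ, Z)))))
  step 7: S(add(S(add(Z, Z)), mul(SSZ, add(add(SZ, Z), add(SZ, Z)))))
  step 8: S(S(add(add(Z, Z), mul(SSZ, add(add(SZ, Z), add(SZ, Z))))))
  step 9: S(S(add(Z, mul(SSZ, add(add(SZ, Z), add(SZ, Z))))))
  step 10: S(S(mul(SSZ, add(add(SZ, Z), add(SZ, Z)))))
  step 11: S(S(add(add(add(SZ, Z), add(SZ, Z)), mul(SZ, add(add(SZ, Z), add(SZ, Z))))))
  step 12: S(S(add(add(S(add(Z, Z)), add(SZ, Z)), mul(SZ, add(add(SZ, Z), add(SZ, Z))))))
  step 13: S(S(add(S(add(add(Z, Z), add(SZ, Z))), mul(SZ, add(add(SZ, Z), add(SZ, Z))))))
  step 14: S(S(S(add(add(add(Z, Z), add(SZ, Z)), mul(SZ, add(add(SZ, Z), add(SZ, Z)))))))
  step 15: S(S(S(add(add(Z, add(SZ, Z)), mul(SZ, add(add(SZ, Z), add(SZ, Z)))))))
  step 16: S(S(S(add(add(SZ, Z), mul(SZ, add(add(SZ, Z), add(SZ, Z)))))))
  step 17: S(S(S(add(S(add(Z, Z)), mul(SZ, add(add(SZ, Z), add(SZ, Z)))))))
  step 18: S(S(S(S(add(add(Z, Z), mul(SZ, add(add(SZ, Z), add(SZ, Z))))))))
  step 19: S(S(S(S(add(Z, mul(SZ, add(add(SZ, Z), add(SZ, Z))))))))
  step 20: S(S(S(S(mul(SZ, add(add(SZ, Z), add(SZ, Z)))))))
  step 21: S(S(S(S(add(add(add(SZ, Z), add(SZ, Z)), mul(Z, add(add(SZ, Z), add(SZ, Z))))))))
  step 22: S(S(S(S(add(add(S(add(Z, Z)), add(SZ, Z)), mul(Z, add(add(SZ, Z), add(SZ, Z))))))))
  step 23: S(S(S(S(add(S(add(add(Z, Z), add(SZ, Z))), mul(Z, add(add(SZ, Z), add(SZ, Z))))))))
  step 24: S(S(S(S(S(add(add(add(Z, Z), add(SZ, Z)), mul(Z, add(add(SZ, Z), add(SZ, Z)))))))))
  step 25: S(S(S(S(S(add(add(Z, add(SZ, Z)), mul(Z, add(add(SZ, Z), add(SZ, Z)))))))))
  step 26: S(S(S(S(S(add(add(SZ, Z), mul(Z, add(add(SZ, Z), add(SZ, Z)))))))))
  step 27: S(S(S(S(S(add(S(add(Z, Z)), mul(Z, add(add(SZ, Z), add(SZ, Z)))))))))
  step 28: S(S(S(S(S(S(add(add(Z, Z), mul(Z, add(add(SZ, Z), add(SZ, Z))))))))))
  step 29: S(S(S(S(S(S(add(Z, mul(Z, add(add(SZ, Z), add(SZ, Z))))))))))
  step 30: S(S(S(S(S(S(mul(Z, add(add(SZ, Z), add(SZ, Z)))))))))
  step 31: S^6(Z)

Term B:
  start: add(add(S^4(Z), Z), add(SSZ, Z))
  step 1: add(S(add(SSSZ, Z)), add(SSZ, Z))
  step 2: S(add(add(SSSZ, Z), add(SSZ, Z)))
  step 3: S(add(S(add(SSZ, Z)), add(SSZ, Z)))
  step 4: S(S(add(add(SSZ, Z), add(SSZ, Z))))
  step 5: S(S(add(S(add(SZ, Z)), add(SSZ, Z))))
  step 6: S(S(S(add(add(SZ, Z), add(SSZ, Z)))))
  step 7: S(S(S(add(S(add(Z, Z)), add(SSZ, Z)))))
  step 8: S(S(S(S(add(add(Z, Z), add(SSZ, Z))))))
  step 9: S(S(S(S(add(Z, add(SSZ, Z))))))
  step 10: S(S(S(S(add(SSZ, Z)))))
  step 11: S(S(S(S(S(add(SZ, Z))))))
  step 12: S(S(S(S(S(S(add(Z, Z)))))))
  step 13: S^6(Z)

Answer: SAME — A ⇓ S^6(Z), B ⇓ S^6(Z)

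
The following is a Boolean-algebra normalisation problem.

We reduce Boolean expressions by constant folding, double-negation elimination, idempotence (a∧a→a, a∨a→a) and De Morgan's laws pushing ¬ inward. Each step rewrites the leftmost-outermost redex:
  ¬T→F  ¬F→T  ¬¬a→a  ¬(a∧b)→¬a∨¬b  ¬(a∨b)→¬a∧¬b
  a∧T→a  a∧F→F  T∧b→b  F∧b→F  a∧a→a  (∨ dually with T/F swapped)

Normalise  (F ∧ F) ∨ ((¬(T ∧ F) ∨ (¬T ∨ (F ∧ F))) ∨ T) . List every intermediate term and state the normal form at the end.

  start: (F ∧ F) ∨ ((¬(T ∧ F) ∨ (¬T ∨ (F ∧ F))) ∨ T)
  →1  F ∨ ((¬(T ∧ F) ∨ (¬T ∨ (F ∧ F))) ∨ T)
  →2  (¬(T ∧ F) ∨ (¬T ∨ (F ∧ F))) ∨ T
  →3  T

Answer: normal form = T  (in 3 steps)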